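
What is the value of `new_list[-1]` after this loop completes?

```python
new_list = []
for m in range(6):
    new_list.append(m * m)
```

Last element of squares 0 to 5
`new_list` takes the values: [] → [0] → [0, 1] → [0, 1, 4] → [0, 1, 4, 9] → [0, 1, 4, 9, 16] → [0, 1, 4, 9, 16, 25]
So `new_list[-1]` = 25

Answer: 25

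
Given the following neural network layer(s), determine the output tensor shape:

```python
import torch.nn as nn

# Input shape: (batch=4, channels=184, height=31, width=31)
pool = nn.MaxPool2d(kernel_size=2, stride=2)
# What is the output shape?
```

Input: (4, 184, 31, 31) -> Output: (4, 184, 15, 15)

Answer: (4, 184, 15, 15)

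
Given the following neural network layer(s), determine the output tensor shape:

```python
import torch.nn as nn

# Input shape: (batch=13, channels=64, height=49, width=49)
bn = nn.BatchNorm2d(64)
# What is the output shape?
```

Input: (13, 64, 49, 49) -> Output: (13, 64, 49, 49)

Answer: (13, 64, 49, 49)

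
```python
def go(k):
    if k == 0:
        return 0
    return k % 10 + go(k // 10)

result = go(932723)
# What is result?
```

Sum of digits of 932723: 3 + 2 + 7 + 2 + 3 + 9 = 26

Answer: 26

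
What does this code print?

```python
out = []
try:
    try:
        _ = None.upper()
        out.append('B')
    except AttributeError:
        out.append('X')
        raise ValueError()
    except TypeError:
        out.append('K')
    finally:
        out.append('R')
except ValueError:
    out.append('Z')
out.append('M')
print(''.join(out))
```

Execution trace: 'X' (inner except AttributeError) → 'R' (inner finally) → 'Z' (outer except ValueError) → 'M' (after the try/except). Output: XRZM

Answer: XRZM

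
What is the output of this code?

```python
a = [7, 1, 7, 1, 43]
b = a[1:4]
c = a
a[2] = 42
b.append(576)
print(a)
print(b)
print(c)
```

Key concept: slice vs alias.
Step by step:
`a = [7, 1, 7, 1, 43]` → a = [7, 1, 7, 1, 43]
`b = a[1:4]` → b = [1, 7, 1]
`c = a` → c = [7, 1, 7, 1, 43] (same object as a)
`a[2] = 42` → a = [7, 1, 42, 1, 43] (same object as c); c = [7, 1, 42, 1, 43] (same object as a)
`b.append(576)` → b = [1, 7, 1, 576]
`print(a)` → prints [7, 1, 42, 1, 43]
`print(b)` → prints [1, 7, 1, 576]
`print(c)` → prints [7, 1, 42, 1, 43]

Answer:
[7, 1, 42, 1, 43]
[1, 7, 1, 576]
[7, 1, 42, 1, 43]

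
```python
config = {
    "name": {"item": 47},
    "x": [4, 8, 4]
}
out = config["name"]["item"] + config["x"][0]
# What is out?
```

Trace:
`config = { ...` → config = {'name': {'item': 47}, 'x': [4, 8, 4]}
`out = config["name"]["item"] + config["x"][0]` → out = 51
So out = 51

Answer: 51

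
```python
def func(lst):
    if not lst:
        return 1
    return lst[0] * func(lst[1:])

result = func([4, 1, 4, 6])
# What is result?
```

Product over [4, 1, 4, 6] = 4 * 1 * 4 * 6 = 96

Answer: 96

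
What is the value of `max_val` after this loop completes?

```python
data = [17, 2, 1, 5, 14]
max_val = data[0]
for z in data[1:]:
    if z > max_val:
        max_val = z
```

Maximum of [17, 2, 1, 5, 14]
`max_val` takes the values: 17

Answer: 17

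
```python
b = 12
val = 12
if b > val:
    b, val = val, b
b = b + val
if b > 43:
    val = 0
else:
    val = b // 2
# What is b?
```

Trace:
`b = 12` → b = 12
`val = 12` → val = 12
`if b > val: ...` → b > val is False → no variable changes
`b = b + val` → b = 24
`if b > 43: ...` → b > 43 is False, take else branch → no variable changes
So b = 24

Answer: 24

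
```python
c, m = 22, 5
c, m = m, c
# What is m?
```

Trace:
`c, m = 22, 5` → c = 22; m = 5
`c, m = m, c` → c = 5; m = 22
So m = 22

Answer: 22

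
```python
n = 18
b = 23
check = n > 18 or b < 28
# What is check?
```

Trace:
`n = 18` → n = 18
`b = 23` → b = 23
`check = n > 18 or b < 28` → check = True
So check = True

Answer: True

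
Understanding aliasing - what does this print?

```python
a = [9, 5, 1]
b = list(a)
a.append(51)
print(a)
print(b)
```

Key concept: list() constructor creates copy.
Step by step:
`a = [9, 5, 1]` → a = [9, 5, 1]
`b = list(a)` → b = [9, 5, 1]
`a.append(51)` → a = [9, 5, 1, 51]
`print(a)` → prints [9, 5, 1, 51]
`print(b)` → prints [9, 5, 1]

Answer:
[9, 5, 1, 51]
[9, 5, 1]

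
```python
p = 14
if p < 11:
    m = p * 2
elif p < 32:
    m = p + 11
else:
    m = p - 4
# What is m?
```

Trace:
`p = 14` → p = 14
`if p < 11: ...` → p < 11 is False, p < 32 is True → m = 25
So m = 25

Answer: 25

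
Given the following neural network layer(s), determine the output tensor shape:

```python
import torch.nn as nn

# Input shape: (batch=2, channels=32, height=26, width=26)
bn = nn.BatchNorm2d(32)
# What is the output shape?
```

Input: (2, 32, 26, 26) -> Output: (2, 32, 26, 26)

Answer: (2, 32, 26, 26)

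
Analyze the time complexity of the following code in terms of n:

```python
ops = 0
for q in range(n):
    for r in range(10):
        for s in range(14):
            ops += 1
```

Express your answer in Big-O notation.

Each loop level contributes: n × 1 × 1. Multiplying the contributions gives O(n).

Answer: O(n)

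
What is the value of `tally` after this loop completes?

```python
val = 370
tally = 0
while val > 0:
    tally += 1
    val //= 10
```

Count digits by repeated division by 10
`tally` takes the values: 0 → 1 → 2 → 3

Answer: 3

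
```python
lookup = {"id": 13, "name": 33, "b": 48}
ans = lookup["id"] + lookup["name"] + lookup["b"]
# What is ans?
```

Trace:
`lookup = {"id": 13, "name": 33, "b": 48}` → lookup = {'id': 13, 'name': 33, 'b': 48}
`ans = lookup["id"] + lookup["name"] + lookup["b"]` → ans = 94
So ans = 94

Answer: 94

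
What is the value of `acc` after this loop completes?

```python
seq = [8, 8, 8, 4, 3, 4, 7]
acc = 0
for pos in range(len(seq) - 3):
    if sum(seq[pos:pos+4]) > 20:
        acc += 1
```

Count windows with sum > 20
`acc` takes the values: 0 → 1 → 2

Answer: 2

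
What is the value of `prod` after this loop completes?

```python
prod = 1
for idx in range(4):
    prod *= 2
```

2^4 = 16
`prod` takes the values: 1 → 2 → 4 → 8 → 16

Answer: 16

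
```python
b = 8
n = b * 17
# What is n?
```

Trace:
`b = 8` → b = 8
`n = b * 17` → n = 136
So n = 136

Answer: 136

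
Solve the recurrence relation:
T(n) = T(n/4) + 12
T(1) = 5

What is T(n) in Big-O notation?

Each step divides n by 4 and adds 12. After log_4(n) steps we reach T(1)=5. So T(n) = 12·log_4(n) + 5 = O(log n).

Answer: O(log n)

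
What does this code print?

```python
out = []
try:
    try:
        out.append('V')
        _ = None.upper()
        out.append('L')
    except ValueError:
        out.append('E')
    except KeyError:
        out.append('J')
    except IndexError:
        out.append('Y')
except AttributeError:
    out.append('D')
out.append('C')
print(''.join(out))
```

Execution trace: 'V' (try body) → 'D' (outer except AttributeError) → 'C' (after the try/except). Output: VDC

Answer: VDC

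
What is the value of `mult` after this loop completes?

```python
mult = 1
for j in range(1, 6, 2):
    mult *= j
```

Product of 1, 3, 5, ... up to 5
`mult` takes the values: 1 → 3 → 15

Answer: 15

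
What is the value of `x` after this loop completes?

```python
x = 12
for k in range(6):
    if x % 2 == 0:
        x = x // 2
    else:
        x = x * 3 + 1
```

Collatz-style transformation from 12
`x` takes the values: 12 → 6 → 3 → 10 → 5 → 16 → 8

Answer: 8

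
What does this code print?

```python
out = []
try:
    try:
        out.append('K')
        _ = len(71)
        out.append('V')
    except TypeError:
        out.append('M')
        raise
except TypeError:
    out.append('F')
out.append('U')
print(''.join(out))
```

Execution trace: 'K' (inner try body) → 'M' (inner except TypeError) → 'F' (outer except TypeError) → 'U' (after the try/except). Output: KMFU

Answer: KMFU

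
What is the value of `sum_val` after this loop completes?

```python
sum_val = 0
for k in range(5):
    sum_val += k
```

Sum of 0 to 4 = 10
`sum_val` takes the values: 0 → 1 → 3 → 6 → 10

Answer: 10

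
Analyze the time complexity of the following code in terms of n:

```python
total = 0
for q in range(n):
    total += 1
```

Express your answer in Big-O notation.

Each loop level contributes: n. Multiplying the contributions gives O(n).

Answer: O(n)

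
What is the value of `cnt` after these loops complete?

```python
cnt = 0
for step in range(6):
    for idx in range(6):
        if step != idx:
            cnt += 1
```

6² - 6 (exclude diagonal)
`cnt` takes the values: 0 → 1 → 2 → 3 → 4 → 5 → 6 → 7 → 8 → 9 → 10 → 11 → 12 → 13 → 14 → 15 → 16 → 17 → 18 → 19 → 20 → 21 → 22 → 23 → 24 → 25 → 26 → 27 → 28 → 29 → 30

Answer: 30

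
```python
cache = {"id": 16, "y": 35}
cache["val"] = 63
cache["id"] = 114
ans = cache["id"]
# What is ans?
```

Trace:
`cache = {"id": 16, "y": 35}` → cache = {'id': 16, 'y': 35}
`cache["val"] = 63` → cache = {'id': 16, 'y': 35, 'val': 63}
`cache["id"] = 114` → cache = {'id': 114, 'y': 35, 'val': 63}
`ans = cache["id"]` → ans = 114
So ans = 114

Answer: 114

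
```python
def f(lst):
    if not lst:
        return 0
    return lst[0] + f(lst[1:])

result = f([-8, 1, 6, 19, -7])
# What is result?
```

(-8) + 1 + 6 + 19 + (-7) + 0 = 11

Answer: 11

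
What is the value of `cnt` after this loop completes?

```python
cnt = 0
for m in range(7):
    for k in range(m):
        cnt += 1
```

Triangle number: 0+1+2+...+6
`cnt` takes the values: 0 → 1 → 2 → 3 → 4 → 5 → 6 → 7 → 8 → 9 → 10 → 11 → 12 → 13 → 14 → 15 → 16 → 17 → 18 → 19 → 20 → 21

Answer: 21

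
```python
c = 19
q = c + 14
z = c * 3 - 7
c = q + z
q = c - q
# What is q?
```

Trace:
`c = 19` → c = 19
`q = c + 14` → q = 33
`z = c * 3 - 7` → z = 50
`c = q + z` → c = 83
`q = c - q` → q = 50
So q = 50

Answer: 50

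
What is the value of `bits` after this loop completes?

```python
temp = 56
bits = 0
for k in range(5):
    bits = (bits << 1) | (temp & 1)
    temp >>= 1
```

Reverse lowest 5 bits of 56
`bits` takes the values: 0 → 1 → 3

Answer: 3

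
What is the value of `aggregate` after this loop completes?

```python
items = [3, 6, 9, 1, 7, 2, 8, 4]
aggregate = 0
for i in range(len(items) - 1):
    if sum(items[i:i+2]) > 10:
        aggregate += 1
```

Count windows with sum > 10
`aggregate` takes the values: 0 → 1 → 2

Answer: 2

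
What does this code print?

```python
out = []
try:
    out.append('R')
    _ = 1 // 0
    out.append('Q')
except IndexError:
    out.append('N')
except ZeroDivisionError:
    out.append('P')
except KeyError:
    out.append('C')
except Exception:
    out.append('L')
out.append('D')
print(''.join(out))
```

Execution trace: 'R' (try body) → 'P' (except ZeroDivisionError) → 'D' (after the try/except). Output: RPD

Answer: RPD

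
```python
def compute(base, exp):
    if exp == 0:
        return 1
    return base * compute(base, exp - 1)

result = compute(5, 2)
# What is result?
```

compute(5, 2) = 5 * 5 = 25

Answer: 25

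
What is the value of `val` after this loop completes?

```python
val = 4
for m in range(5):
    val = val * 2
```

Multiply by 2, 5 times: 4 * 2^5 = 128
`val` takes the values: 4 → 8 → 16 → 32 → 64 → 128

Answer: 128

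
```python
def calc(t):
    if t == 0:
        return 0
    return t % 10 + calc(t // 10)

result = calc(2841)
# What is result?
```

Sum of digits of 2841: 1 + 4 + 8 + 2 = 15

Answer: 15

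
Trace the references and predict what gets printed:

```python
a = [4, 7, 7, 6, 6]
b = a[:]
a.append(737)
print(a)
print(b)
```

Key concept: slice [:] creates copy.
Step by step:
`a = [4, 7, 7, 6, 6]` → a = [4, 7, 7, 6, 6]
`b = a[:]` → b = [4, 7, 7, 6, 6]
`a.append(737)` → a = [4, 7, 7, 6, 6, 737]
`print(a)` → prints [4, 7, 7, 6, 6, 737]
`print(b)` → prints [4, 7, 7, 6, 6]

Answer:
[4, 7, 7, 6, 6, 737]
[4, 7, 7, 6, 6]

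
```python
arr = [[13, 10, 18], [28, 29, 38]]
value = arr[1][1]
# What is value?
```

Trace:
`arr = [[13, 10, 18], [28, 29, 38]]` → arr = [[13, 10, 18], [28, 29, 38]]
`value = arr[1][1]` → value = 29
So value = 29

Answer: 29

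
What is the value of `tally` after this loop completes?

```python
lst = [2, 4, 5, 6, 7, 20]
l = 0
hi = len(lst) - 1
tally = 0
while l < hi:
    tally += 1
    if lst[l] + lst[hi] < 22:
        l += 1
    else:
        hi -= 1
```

Steps to find pair summing to 22
`tally` takes the values: 0 → 1 → 2 → 3 → 4 → 5

Answer: 5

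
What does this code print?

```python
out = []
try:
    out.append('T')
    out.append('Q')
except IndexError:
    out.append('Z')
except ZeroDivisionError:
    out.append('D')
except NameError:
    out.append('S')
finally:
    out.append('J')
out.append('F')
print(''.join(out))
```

Execution trace: 'T' (try body) → 'Q' (try body, no exception) → 'J' (finally) → 'F' (after the try/except). Output: TQJF

Answer: TQJF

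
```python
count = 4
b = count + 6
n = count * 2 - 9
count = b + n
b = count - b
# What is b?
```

Trace:
`count = 4` → count = 4
`b = count + 6` → b = 10
`n = count * 2 - 9` → n = -1
`count = b + n` → count = 9
`b = count - b` → b = -1
So b = -1

Answer: -1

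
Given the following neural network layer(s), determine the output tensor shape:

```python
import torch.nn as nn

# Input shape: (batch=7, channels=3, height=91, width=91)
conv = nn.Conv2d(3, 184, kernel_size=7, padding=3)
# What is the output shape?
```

Input: (7, 3, 91, 91) -> Output: (7, 184, 91, 91)

Answer: (7, 184, 91, 91)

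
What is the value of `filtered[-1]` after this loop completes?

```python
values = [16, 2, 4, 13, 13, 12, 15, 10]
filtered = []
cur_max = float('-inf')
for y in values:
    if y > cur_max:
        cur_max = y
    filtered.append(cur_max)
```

Running max ends at 16
`filtered` takes the values: [] → [16] → [16, 16] → [16, 16, 16] → [16, 16, 16, 16] → [16, 16, 16, 16, 16] → [16, 16, 16, 16, 16, 16] → [16, 16, 16, 16, 16, 16, 16] → [16, 16, 16, 16, 16, 16, 16, 16]
So `filtered[-1]` = 16

Answer: 16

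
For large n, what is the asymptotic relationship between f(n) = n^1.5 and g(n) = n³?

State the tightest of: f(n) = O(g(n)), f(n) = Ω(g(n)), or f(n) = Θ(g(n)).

n^1.5 vs n³: f(n) = O(g(n)) but not Ω(g(n)) — n³ grows strictly faster than n^1.5.

Answer: f(n) = O(g(n)) but not Ω(g(n)) — n³ grows strictly faster than n^1.5.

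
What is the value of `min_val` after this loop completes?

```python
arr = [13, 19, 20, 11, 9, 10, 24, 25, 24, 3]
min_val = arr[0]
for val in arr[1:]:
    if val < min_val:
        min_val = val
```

Minimum of [13, 19, 20, 11, 9, 10, 24, 25, 24, 3]
`min_val` takes the values: 13 → 11 → 9 → 3

Answer: 3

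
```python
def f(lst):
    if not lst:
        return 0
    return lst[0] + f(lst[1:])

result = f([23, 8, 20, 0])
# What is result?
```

23 + 8 + 20 + 0 + 0 = 51

Answer: 51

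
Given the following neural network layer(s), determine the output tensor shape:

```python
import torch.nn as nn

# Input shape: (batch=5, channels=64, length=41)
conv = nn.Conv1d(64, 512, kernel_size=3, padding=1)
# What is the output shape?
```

Input: (5, 64, 41) -> Output: (5, 512, 41)

Answer: (5, 512, 41)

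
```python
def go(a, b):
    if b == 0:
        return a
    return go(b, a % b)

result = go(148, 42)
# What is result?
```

go(148, 42) -> go(42, 22) -> go(22, 20) -> go(20, 2) -> go(2, 0) -> 2

Answer: 2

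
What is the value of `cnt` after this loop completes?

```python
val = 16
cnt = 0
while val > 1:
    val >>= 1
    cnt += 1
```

Count right shifts until 1
`cnt` takes the values: 0 → 1 → 2 → 3 → 4

Answer: 4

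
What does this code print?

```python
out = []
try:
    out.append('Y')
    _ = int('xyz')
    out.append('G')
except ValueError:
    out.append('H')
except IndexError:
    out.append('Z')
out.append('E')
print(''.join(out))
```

Execution trace: 'Y' (try body) → 'H' (except ValueError) → 'E' (after the try/except). Output: YHE

Answer: YHE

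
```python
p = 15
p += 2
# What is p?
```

Trace:
`p = 15` → p = 15
`p += 2` → p = 17
So p = 17

Answer: 17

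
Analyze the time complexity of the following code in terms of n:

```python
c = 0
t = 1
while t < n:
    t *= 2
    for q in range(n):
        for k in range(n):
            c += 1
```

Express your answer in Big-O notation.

Each loop level contributes: log n × n × n. Multiplying the contributions gives O(n^2 log n).

Answer: O(n^2 log n)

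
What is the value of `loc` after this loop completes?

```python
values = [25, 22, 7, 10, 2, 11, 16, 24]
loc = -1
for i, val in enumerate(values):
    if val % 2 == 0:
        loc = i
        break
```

First even number index in [25, 22, 7, 10, 2, 11, 16, 24]
`loc` takes the values: -1 → 1

Answer: 1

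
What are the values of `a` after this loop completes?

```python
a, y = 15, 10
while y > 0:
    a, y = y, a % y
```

GCD of 15 and 10
`a` takes the values: 15 → 10 → 5

Answer: 5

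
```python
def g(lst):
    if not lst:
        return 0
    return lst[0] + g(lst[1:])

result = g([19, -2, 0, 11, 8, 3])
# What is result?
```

19 + (-2) + 0 + 11 + 8 + 3 + 0 = 39

Answer: 39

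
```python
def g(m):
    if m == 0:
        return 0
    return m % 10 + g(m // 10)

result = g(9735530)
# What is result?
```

Sum of digits of 9735530: 0 + 3 + 5 + 5 + 3 + 7 + 9 = 32

Answer: 32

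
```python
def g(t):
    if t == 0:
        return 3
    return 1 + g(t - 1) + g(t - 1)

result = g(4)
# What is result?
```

g(t) = 1 + 2·g(t-1), g(0)=3. Closed form: (3+1)·2^4 - 1 = 63.

Answer: 63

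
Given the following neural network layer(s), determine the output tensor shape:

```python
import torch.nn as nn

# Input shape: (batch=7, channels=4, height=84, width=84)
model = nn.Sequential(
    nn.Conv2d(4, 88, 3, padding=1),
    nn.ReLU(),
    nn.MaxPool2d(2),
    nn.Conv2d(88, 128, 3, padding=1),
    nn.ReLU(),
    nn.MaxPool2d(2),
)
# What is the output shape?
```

Input: (7, 4, 84, 84) -> after first Conv2d: (7, 88, 84, 84) -> after first MaxPool2d: (7, 88, 42, 42) -> after second Conv2d: (7, 128, 42, 42) -> Output: (7, 128, 21, 21)

Answer: (7, 128, 21, 21)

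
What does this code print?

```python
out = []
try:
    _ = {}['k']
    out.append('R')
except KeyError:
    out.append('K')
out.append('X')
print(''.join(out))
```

Execution trace: 'K' (except KeyError) → 'X' (after the try/except). Output: KX

Answer: KX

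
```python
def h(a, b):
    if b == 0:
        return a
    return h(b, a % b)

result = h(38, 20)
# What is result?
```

h(38, 20) -> h(20, 18) -> h(18, 2) -> h(2, 0) -> 2

Answer: 2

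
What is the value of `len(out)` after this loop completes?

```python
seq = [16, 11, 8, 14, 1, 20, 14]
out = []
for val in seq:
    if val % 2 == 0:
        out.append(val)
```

Count even numbers in [16, 11, 8, 14, 1, 20, 14]
`out` takes the values: [] → [16] → [16, 8] → [16, 8, 14] → [16, 8, 14, 20] → [16, 8, 14, 20, 14]
So `len(out)` = 5

Answer: 5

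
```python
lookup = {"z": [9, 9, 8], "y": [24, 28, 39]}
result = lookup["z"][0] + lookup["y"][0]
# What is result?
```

Trace:
`lookup = {"z": [9, 9, 8], "y": [24, 28, 39]}` → lookup = {'z': [9, 9, 8], 'y': [24, 28, 39]}
`result = lookup["z"][0] + lookup["y"][0]` → result = 33
So result = 33

Answer: 33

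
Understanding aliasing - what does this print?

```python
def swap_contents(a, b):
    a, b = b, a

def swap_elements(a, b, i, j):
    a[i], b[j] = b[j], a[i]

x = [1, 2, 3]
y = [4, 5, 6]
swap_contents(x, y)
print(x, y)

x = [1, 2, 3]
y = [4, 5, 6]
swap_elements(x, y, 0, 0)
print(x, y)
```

Key concept: parameter rebinding vs mutation.
Step by step:
`x = [1, 2, 3]` → x = [1, 2, 3]
`y = [4, 5, 6]` → y = [4, 5, 6]
`swap_contents(x, y)` → no visible change to tracked variables
`print(x, y)` → prints [1, 2, 3] [4, 5, 6]
`x = [1, 2, 3]` → x = [1, 2, 3]
`y = [4, 5, 6]` → y = [4, 5, 6]
`swap_elements(x, y, 0, 0)` → x = [4, 2, 3]; y = [1, 5, 6]
`print(x, y)` → prints [4, 2, 3] [1, 5, 6]

Answer:
[1, 2, 3] [4, 5, 6]
[4, 2, 3] [1, 5, 6]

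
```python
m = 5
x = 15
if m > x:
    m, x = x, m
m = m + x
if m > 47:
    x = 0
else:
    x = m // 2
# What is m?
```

Trace:
`m = 5` → m = 5
`x = 15` → x = 15
`if m > x: ...` → m > x is False → no variable changes
`m = m + x` → m = 20
`if m > 47: ...` → m > 47 is False, take else branch → x = 10
So m = 20

Answer: 20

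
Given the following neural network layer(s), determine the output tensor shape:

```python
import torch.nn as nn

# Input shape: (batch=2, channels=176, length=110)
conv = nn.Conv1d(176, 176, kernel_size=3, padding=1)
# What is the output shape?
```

Input: (2, 176, 110) -> Output: (2, 176, 110)

Answer: (2, 176, 110)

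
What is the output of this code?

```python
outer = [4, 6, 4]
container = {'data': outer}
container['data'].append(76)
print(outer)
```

Key concept: dict holds reference to list.
Step by step:
`outer = [4, 6, 4]` → outer = [4, 6, 4]
`container = {'data': outer}` → container = {'data': [4, 6, 4]}
`container['data'].append(76)` → outer = [4, 6, 4, 76]; container = {'data': [4, 6, 4, 76]}
`print(outer)` → prints [4, 6, 4, 76]

Answer: [4, 6, 4, 76]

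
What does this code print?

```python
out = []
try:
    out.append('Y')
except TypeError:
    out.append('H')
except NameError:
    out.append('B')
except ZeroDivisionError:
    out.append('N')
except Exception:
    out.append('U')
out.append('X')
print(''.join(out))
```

Execution trace: 'Y' (try body, no exception) → 'X' (after the try/except). Output: YX

Answer: YX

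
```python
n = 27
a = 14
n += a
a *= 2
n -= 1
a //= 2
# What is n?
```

Trace:
`n = 27` → n = 27
`a = 14` → a = 14
`n += a` → n = 41
`a *= 2` → a = 28
`n -= 1` → n = 40
`a //= 2` → a = 14
So n = 40

Answer: 40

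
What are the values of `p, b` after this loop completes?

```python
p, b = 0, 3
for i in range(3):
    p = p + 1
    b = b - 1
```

p goes 0→3, b goes 3→0
`p, b` takes the values: (0, 3) → (1, 3) → (1, 2) → (2, 2) → (2, 1) → (3, 1) → (3, 0)

Answer: 3, 0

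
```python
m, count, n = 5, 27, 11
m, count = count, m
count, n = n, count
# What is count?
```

Trace:
`m, count, n = 5, 27, 11` → m = 5; count = 27; n = 11
`m, count = count, m` → m = 27; count = 5
`count, n = n, count` → count = 11; n = 5
So count = 11

Answer: 11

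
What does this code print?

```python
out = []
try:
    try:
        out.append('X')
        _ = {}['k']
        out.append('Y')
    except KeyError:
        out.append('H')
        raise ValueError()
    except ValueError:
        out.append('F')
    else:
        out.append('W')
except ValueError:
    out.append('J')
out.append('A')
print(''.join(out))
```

Execution trace: 'X' (try body) → 'H' (except KeyError) → 'J' (outer except ValueError) → 'A' (after the try/except). Output: XHJA

Answer: XHJA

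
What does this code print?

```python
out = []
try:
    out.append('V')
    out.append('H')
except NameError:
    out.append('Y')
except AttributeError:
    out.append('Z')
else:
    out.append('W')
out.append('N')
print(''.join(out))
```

Execution trace: 'V' (try body) → 'H' (try body, no exception) → 'W' (else) → 'N' (after the try/except). Output: VHWN

Answer: VHWN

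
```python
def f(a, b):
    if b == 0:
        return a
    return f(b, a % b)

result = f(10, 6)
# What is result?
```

f(10, 6) -> f(6, 4) -> f(4, 2) -> f(2, 0) -> 2

Answer: 2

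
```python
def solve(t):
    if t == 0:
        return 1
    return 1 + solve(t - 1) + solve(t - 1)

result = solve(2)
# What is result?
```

solve(t) = 1 + 2·solve(t-1), solve(0)=1. Closed form: (1+1)·2^2 - 1 = 7.

Answer: 7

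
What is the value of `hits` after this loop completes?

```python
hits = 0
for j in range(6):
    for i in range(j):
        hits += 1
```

Triangle number: 0+1+2+...+5
`hits` takes the values: 0 → 1 → 2 → 3 → 4 → 5 → 6 → 7 → 8 → 9 → 10 → 11 → 12 → 13 → 14 → 15

Answer: 15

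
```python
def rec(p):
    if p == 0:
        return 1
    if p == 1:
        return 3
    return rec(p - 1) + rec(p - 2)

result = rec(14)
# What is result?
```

Build up from base cases: rec(0)=1, rec(1)=3, rec(2)=4, rec(3)=7, rec(4)=11, rec(5)=18, rec(6)=29, ..., rec(14)=1364

Answer: 1364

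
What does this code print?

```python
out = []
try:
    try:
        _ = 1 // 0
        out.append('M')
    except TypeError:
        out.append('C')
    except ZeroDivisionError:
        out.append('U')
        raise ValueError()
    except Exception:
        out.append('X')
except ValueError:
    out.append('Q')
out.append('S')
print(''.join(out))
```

Execution trace: 'U' (inner except ZeroDivisionError) → 'Q' (outer except ValueError) → 'S' (after the try/except). Output: UQS

Answer: UQS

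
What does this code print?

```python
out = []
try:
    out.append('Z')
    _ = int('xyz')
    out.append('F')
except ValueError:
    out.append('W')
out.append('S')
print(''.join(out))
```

Execution trace: 'Z' (try body) → 'W' (except ValueError) → 'S' (after the try/except). Output: ZWS

Answer: ZWS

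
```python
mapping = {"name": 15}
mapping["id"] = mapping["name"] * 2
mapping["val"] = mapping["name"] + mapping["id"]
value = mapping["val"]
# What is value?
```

Trace:
`mapping = {"name": 15}` → mapping = {'name': 15}
`mapping["id"] = mapping["name"] * 2` → mapping = {'name': 15, 'id': 30}
`mapping["val"] = mapping["name"] + mapping["id"]` → mapping = {'name': 15, 'id': 30, 'val': 45}
`value = mapping["val"]` → value = 45
So value = 45

Answer: 45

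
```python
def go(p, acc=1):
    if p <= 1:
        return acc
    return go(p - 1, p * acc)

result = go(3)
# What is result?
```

Accumulator trace (n, acc): (3, 1) -> (2, 3) -> (1, 6) -> return 6

Answer: 6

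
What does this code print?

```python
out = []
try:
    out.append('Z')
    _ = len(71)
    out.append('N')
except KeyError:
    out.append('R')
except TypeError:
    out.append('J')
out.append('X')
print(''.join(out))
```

Execution trace: 'Z' (try body) → 'J' (except TypeError) → 'X' (after the try/except). Output: ZJX

Answer: ZJX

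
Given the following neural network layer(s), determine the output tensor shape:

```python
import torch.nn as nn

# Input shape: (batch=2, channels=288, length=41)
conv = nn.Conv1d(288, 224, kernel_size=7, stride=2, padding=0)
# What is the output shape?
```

Input: (2, 288, 41) -> Output: (2, 224, 18)

Answer: (2, 224, 18)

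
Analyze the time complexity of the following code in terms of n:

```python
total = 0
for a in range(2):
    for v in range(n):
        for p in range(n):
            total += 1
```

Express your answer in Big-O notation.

Each loop level contributes: 1 × n × n. Multiplying the contributions gives O(n^2).

Answer: O(n^2)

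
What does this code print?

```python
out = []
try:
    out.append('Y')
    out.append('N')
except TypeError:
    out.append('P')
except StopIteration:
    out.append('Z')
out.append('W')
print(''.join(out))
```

Execution trace: 'Y' (try body) → 'N' (try body, no exception) → 'W' (after the try/except). Output: YNW

Answer: YNW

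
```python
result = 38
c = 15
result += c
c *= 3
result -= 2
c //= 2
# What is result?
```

Trace:
`result = 38` → result = 38
`c = 15` → c = 15
`result += c` → result = 53
`c *= 3` → c = 45
`result -= 2` → result = 51
`c //= 2` → c = 22
So result = 51

Answer: 51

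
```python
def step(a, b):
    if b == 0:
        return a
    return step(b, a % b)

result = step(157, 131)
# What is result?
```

step(157, 131) -> step(131, 26) -> step(26, 1) -> step(1, 0) -> 1

Answer: 1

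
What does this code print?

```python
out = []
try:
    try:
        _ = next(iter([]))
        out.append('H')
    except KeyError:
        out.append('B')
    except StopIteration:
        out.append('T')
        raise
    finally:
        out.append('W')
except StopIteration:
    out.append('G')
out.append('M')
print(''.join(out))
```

Execution trace: 'T' (inner except StopIteration) → 'W' (inner finally) → 'G' (outer except StopIteration) → 'M' (after the try/except). Output: TWGM

Answer: TWGM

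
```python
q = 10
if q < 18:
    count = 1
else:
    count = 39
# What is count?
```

Trace:
`q = 10` → q = 10
`if q < 18: ...` → q < 18 is True → count = 1
So count = 1

Answer: 1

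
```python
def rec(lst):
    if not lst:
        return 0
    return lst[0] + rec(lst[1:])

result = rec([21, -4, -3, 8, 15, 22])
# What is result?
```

21 + (-4) + (-3) + 8 + 15 + 22 + 0 = 59

Answer: 59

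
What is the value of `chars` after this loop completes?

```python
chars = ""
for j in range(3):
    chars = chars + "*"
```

Repeat '*' 3 times
`chars` takes the values: "" → "*" → "**" → "***"

Answer: "***"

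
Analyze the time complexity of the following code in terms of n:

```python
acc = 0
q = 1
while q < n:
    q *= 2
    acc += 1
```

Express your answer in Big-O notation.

Each loop level contributes: log n. Multiplying the contributions gives O(log n).

Answer: O(log n)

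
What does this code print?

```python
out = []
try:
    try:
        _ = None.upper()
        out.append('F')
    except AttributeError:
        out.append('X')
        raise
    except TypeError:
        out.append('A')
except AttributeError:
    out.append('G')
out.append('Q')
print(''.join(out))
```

Execution trace: 'X' (except AttributeError) → 'G' (outer except AttributeError) → 'Q' (after the try/except). Output: XGQ

Answer: XGQ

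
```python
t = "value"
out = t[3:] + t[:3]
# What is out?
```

Trace:
`t = "value"` → t = 'value'
`out = t[3:] + t[:3]` → out = 'ueval'
So out = 'ueval'

Answer: 'ueval'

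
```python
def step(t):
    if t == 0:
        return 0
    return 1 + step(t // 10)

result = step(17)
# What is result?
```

Count of digits of 17: 2

Answer: 2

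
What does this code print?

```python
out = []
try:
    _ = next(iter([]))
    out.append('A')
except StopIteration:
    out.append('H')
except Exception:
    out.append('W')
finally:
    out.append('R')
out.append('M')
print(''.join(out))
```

Execution trace: 'H' (except StopIteration) → 'R' (finally) → 'M' (after the try/except). Output: HRM

Answer: HRM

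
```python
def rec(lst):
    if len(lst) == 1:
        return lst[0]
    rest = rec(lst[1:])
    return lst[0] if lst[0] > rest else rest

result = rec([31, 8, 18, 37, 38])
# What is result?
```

Recursive max over [31, 8, 18, 37, 38] = 38

Answer: 38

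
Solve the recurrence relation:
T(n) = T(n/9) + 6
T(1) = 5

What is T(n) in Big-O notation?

Each step divides n by 9 and adds 6. After log_9(n) steps we reach T(1)=5. So T(n) = 6·log_9(n) + 5 = O(log n).

Answer: O(log n)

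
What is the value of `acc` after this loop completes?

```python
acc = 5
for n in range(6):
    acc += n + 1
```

Start at 5, add 1 to 6 = 26
`acc` takes the values: 5 → 6 → 8 → 11 → 15 → 20 → 26

Answer: 26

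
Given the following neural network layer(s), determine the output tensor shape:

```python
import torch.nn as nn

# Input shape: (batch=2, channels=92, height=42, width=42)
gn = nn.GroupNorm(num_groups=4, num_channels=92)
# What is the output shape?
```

Input: (2, 92, 42, 42) -> Output: (2, 92, 42, 42)

Answer: (2, 92, 42, 42)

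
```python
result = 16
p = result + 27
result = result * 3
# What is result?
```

Trace:
`result = 16` → result = 16
`p = result + 27` → p = 43
`result = result * 3` → result = 48
So result = 48

Answer: 48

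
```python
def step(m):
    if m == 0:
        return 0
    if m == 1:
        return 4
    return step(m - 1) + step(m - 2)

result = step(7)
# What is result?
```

Build up from base cases: step(0)=0, step(1)=4, step(2)=4, step(3)=8, step(4)=12, step(5)=20, step(6)=32, ..., step(7)=52

Answer: 52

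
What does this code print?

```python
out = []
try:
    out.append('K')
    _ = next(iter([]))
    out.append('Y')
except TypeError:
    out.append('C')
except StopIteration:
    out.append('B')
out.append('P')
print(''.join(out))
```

Execution trace: 'K' (try body) → 'B' (except StopIteration) → 'P' (after the try/except). Output: KBP

Answer: KBP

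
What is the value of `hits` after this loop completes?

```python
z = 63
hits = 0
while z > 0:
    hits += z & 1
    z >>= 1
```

Count set bits in 63 (binary: 0b111111)
`hits` takes the values: 0 → 1 → 2 → 3 → 4 → 5 → 6

Answer: 6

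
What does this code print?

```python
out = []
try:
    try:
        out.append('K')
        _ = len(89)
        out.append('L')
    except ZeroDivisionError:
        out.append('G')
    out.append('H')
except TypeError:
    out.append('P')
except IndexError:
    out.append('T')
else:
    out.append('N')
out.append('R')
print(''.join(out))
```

Execution trace: 'K' (inner try body) → 'P' (except TypeError) → 'R' (after the try/except). Output: KPR

Answer: KPR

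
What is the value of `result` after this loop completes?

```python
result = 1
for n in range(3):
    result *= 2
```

2^3 = 8
`result` takes the values: 1 → 2 → 4 → 8

Answer: 8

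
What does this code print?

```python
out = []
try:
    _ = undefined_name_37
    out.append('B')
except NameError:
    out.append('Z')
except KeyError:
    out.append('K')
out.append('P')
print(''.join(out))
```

Execution trace: 'Z' (except NameError) → 'P' (after the try/except). Output: ZP

Answer: ZP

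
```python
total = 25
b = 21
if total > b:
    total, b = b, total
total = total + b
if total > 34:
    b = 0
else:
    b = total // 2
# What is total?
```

Trace:
`total = 25` → total = 25
`b = 21` → b = 21
`if total > b: ...` → total > b is True → total = 21; b = 25
`total = total + b` → total = 46
`if total > 34: ...` → total > 34 is True → b = 0
So total = 46

Answer: 46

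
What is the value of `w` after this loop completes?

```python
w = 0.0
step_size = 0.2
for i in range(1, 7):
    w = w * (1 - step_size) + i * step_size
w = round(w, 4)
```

Moving average with lr=0.2
`w` takes the values: 0.0 → 0.2 → 0.56 → 1.048 → 1.6384 → 2.31072 → 3.048576 → 3.0486

Answer: 3.0486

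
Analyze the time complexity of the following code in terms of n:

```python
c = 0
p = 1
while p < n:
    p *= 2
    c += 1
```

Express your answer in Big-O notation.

Each loop level contributes: log n. Multiplying the contributions gives O(log n).

Answer: O(log n)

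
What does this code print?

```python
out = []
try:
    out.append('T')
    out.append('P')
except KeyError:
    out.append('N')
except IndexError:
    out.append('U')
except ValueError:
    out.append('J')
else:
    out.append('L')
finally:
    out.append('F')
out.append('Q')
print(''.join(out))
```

Execution trace: 'T' (try body) → 'P' (try body, no exception) → 'L' (else) → 'F' (finally) → 'Q' (after the try/except). Output: TPLFQ

Answer: TPLFQ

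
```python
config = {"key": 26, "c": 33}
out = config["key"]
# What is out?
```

Trace:
`config = {"key": 26, "c": 33}` → config = {'key': 26, 'c': 33}
`out = config["key"]` → out = 26
So out = 26

Answer: 26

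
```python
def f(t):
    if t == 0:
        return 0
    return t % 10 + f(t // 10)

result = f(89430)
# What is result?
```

Sum of digits of 89430: 0 + 3 + 4 + 9 + 8 = 24

Answer: 24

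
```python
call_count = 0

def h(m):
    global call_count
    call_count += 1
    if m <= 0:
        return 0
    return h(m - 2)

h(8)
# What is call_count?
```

Linear recursion stepping by 2: 5 calls from m=8 down to ≤0.

Answer: 5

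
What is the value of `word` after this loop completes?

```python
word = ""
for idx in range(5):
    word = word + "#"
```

Repeat '#' 5 times
`word` takes the values: "" → "#" → "##" → "###" → "####" → "#####"

Answer: "#####"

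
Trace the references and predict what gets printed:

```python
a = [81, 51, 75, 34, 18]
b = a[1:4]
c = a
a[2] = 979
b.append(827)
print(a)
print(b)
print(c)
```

Key concept: slice vs alias.
Step by step:
`a = [81, 51, 75, 34, 18]` → a = [81, 51, 75, 34, 18]
`b = a[1:4]` → b = [51, 75, 34]
`c = a` → c = [81, 51, 75, 34, 18] (same object as a)
`a[2] = 979` → a = [81, 51, 979, 34, 18] (same object as c); c = [81, 51, 979, 34, 18] (same object as a)
`b.append(827)` → b = [51, 75, 34, 827]
`print(a)` → prints [81, 51, 979, 34, 18]
`print(b)` → prints [51, 75, 34, 827]
`print(c)` → prints [81, 51, 979, 34, 18]

Answer:
[81, 51, 979, 34, 18]
[51, 75, 34, 827]
[81, 51, 979, 34, 18]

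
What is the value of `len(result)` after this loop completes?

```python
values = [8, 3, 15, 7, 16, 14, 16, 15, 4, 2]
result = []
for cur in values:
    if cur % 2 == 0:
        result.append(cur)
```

Count even numbers in [8, 3, 15, 7, 16, 14, 16, 15, 4, 2]
`result` takes the values: [] → [8] → [8, 16] → [8, 16, 14] → [8, 16, 14, 16] → [8, 16, 14, 16, 4] → [8, 16, 14, 16, 4, 2]
So `len(result)` = 6

Answer: 6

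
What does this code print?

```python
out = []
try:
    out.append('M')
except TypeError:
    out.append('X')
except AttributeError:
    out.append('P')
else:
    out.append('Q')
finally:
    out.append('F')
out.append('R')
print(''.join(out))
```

Execution trace: 'M' (try body, no exception) → 'Q' (else) → 'F' (finally) → 'R' (after the try/except). Output: MQFR

Answer: MQFR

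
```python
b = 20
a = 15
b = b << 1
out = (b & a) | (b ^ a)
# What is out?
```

Trace:
`b = 20` → b = 20
`a = 15` → a = 15
`b = b << 1` → b = 40
`out = (b & a) | (b ^ a)` → out = 47
So out = 47

Answer: 47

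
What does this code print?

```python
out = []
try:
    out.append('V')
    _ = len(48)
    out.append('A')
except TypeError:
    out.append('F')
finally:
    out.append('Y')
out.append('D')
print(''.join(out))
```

Execution trace: 'V' (try body) → 'F' (except TypeError) → 'Y' (finally) → 'D' (after the try/except). Output: VFYD

Answer: VFYD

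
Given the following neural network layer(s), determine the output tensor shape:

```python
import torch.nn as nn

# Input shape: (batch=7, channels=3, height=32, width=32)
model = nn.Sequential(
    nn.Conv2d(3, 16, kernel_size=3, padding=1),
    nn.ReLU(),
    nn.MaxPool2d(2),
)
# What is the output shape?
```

Input: (7, 3, 32, 32) -> after Conv2d: (7, 16, 32, 32) -> after ReLU: (7, 16, 32, 32) -> Output: (7, 16, 16, 16)

Answer: (7, 16, 16, 16)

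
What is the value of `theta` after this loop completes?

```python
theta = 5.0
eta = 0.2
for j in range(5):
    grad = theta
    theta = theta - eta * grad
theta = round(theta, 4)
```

Gradient descent: w = 5.0 * (1 - 0.2)^5
`theta` takes the values: 5.0 → 4.0 → 3.2 → 2.56 → 2.048 → 1.6384

Answer: 1.6384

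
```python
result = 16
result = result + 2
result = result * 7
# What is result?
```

Trace:
`result = 16` → result = 16
`result = result + 2` → result = 18
`result = result * 7` → result = 126
So result = 126

Answer: 126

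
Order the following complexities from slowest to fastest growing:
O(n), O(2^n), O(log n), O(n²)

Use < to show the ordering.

Ordered by growth rate: O(log n) < O(n) < O(n²) < O(2^n)

Answer: O(log n) < O(n) < O(n²) < O(2^n)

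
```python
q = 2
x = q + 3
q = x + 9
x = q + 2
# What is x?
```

Trace:
`q = 2` → q = 2
`x = q + 3` → x = 5
`q = x + 9` → q = 14
`x = q + 2` → x = 16
So x = 16

Answer: 16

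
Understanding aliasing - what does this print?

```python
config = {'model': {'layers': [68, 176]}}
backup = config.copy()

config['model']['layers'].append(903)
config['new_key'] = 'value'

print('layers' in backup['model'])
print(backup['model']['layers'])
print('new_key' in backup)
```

Key concept: shallow copy gotcha with nested dict.
Step by step:
`config = {'model': {'layers': [68, 176]}}` → config = {'model': {'layers': [68, 176]}}
`backup = config.copy()` → backup = {'model': {'layers': [68, 176]}}
`config['model']['layers'].append(903)` → config = {'model': {'layers': [68, 176, 903]}}; backup = {'model': {'layers': [68, 176, 903]}}
`config['new_key'] = 'value'` → config = {'model': {'layers': [68, 176, 903]}, 'new_key': 'value'}
`print('layers' in backup['model'])` → prints True
`print(backup['model']['layers'])` → prints [68, 176, 903]
`print('new_key' in backup)` → prints False

Answer:
True
[68, 176, 903]
False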